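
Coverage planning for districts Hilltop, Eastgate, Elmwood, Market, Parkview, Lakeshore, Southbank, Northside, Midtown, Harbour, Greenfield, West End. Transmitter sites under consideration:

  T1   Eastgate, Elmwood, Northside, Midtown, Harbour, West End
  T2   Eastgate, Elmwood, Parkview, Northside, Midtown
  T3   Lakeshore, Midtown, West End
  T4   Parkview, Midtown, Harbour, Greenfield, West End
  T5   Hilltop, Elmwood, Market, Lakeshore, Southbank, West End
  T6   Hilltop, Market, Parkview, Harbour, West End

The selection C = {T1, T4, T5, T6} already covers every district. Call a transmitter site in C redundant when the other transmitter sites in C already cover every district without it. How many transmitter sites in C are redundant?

Drop T1: Eastgate, Northside uncovered — not redundant.
Drop T4: Greenfield uncovered — not redundant.
Drop T5: Lakeshore, Southbank uncovered — not redundant.
Drop T6: the rest still cover every district — redundant.
1 redundant: T6.

1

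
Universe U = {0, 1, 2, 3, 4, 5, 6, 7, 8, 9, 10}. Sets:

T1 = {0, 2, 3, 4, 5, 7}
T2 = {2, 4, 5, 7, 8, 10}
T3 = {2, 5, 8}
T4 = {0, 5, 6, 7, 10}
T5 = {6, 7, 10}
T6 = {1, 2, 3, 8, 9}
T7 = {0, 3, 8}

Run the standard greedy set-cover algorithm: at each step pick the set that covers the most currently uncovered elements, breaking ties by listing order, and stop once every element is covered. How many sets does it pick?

3

Pick 1: T1 covers 6 new elements (0, 2, 3, 4, 5, 7).
Pick 2: T6 covers 3 new elements (1, 8, 9).
Pick 3: T4 covers 2 new elements (6, 10).
Greedy uses 3 sets.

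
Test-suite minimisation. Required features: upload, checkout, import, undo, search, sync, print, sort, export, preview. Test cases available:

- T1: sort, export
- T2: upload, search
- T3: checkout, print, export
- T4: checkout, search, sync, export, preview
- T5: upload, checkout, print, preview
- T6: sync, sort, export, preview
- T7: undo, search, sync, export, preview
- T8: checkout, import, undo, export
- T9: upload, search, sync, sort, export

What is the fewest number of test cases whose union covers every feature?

3

T5, T8, T9 together cover {upload, checkout, import, undo, search, sync, print, sort, export, preview} — every feature.
No 2 of the 9 test cases cover everything (all 36 pairs fall short), so 3 is minimum.
Greedy (largest uncovered first) would take T4, T5, T8, T1 — 4 test cases — but 3 suffice.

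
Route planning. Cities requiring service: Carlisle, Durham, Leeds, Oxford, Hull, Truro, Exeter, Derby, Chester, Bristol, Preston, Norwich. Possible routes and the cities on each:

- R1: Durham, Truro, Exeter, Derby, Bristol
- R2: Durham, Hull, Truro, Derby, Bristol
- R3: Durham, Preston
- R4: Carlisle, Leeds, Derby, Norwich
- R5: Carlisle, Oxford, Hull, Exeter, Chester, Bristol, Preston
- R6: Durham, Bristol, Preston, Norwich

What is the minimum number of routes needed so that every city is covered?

3

R1, R4, R5 together cover {Carlisle, Durham, Leeds, Oxford, Hull, Truro, Exeter, Derby, Chester, Bristol, Preston, Norwich} — every city.
No 2 of the 6 routes cover everything (all 15 pairs fall short), so 3 is minimum.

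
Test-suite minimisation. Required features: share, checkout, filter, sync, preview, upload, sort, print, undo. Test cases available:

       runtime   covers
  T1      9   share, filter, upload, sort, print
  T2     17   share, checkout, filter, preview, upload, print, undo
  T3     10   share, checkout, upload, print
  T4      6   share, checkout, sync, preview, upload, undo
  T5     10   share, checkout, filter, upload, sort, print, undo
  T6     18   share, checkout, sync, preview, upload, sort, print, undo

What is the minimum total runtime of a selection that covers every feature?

15

T1, T4 cover every feature at runtime 9 + 6 = 15.
Any cover uses at least 2 test cases; among all covering selections none totals below 15.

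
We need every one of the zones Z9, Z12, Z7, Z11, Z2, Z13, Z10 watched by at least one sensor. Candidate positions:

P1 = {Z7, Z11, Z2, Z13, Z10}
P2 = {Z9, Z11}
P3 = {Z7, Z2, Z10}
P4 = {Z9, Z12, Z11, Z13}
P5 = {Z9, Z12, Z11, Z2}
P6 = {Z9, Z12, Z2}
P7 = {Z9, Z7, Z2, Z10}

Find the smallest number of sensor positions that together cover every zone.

P1, P4 together cover {Z9, Z12, Z7, Z11, Z2, Z13, Z10} — every zone.
No single sensor position contains all 7 zones, so 2 is optimal.

2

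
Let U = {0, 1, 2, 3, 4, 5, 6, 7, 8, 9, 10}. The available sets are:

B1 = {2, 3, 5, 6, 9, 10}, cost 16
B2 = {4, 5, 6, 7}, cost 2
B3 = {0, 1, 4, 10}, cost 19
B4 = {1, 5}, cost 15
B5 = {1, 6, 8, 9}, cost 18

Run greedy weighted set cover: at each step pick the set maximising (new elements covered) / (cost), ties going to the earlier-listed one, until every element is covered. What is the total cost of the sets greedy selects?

Pick 1: B2 adds 4 new (4, 5, 6, 7) at cost 2 (ratio 4/2).
Pick 2: B1 adds 4 new (2, 3, 9, 10) at cost 16 (ratio 4/16).
Pick 3: B5 adds 2 new (1, 8) at cost 18 (ratio 2/18).
Pick 4: B3 adds 1 new (0) at cost 19 (ratio 1/19).
Greedy total cost: 2 + 16 + 18 + 19 = 55.

55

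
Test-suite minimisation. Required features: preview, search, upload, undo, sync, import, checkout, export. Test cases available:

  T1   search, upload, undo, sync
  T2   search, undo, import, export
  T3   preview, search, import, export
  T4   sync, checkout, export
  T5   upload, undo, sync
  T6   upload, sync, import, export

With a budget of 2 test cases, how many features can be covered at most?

Choosing T1, T3 covers {preview, search, upload, undo, sync, import, export} — 7 features.
No choice of 2 test cases does better; here checkout is left uncovered.

7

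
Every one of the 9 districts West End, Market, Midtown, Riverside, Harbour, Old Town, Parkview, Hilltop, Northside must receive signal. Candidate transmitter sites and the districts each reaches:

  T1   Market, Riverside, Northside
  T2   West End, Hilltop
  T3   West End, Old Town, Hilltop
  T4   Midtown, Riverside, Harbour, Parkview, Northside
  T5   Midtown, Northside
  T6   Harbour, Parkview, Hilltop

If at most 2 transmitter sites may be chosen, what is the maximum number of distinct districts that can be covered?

Choosing T3, T4 covers {West End, Midtown, Riverside, Harbour, Old Town, Parkview, Hilltop, Northside} — 8 districts.
No choice of 2 transmitter sites does better; here Market is left uncovered.

8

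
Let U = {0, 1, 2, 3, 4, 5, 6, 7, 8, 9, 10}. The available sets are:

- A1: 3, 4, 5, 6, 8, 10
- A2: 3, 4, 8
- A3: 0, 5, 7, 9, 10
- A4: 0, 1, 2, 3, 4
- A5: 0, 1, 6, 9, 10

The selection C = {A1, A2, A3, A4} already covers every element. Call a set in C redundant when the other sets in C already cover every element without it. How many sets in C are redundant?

Drop A1: 6 uncovered — not redundant.
Drop A2: the rest still cover every element — redundant.
Drop A3: 7, 9 uncovered — not redundant.
Drop A4: 1, 2 uncovered — not redundant.
1 redundant: A2.

1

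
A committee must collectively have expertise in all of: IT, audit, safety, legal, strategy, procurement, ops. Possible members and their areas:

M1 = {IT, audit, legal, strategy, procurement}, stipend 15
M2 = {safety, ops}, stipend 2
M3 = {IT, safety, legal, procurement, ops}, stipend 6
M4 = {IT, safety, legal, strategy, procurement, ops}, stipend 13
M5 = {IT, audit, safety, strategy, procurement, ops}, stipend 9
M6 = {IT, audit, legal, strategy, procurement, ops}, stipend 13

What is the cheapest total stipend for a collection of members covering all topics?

M2, M6 cover every topic at stipend 2 + 13 = 15.
Any cover uses at least 2 members; among all covering selections none totals below 15.

15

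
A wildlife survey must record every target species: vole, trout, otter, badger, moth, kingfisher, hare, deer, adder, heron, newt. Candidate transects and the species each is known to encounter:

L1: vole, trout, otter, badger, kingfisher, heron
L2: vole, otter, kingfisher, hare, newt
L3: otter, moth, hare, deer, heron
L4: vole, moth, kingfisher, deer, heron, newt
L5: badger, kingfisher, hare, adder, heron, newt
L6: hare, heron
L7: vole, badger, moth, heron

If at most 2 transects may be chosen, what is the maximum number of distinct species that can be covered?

9

Choosing L1, L3 covers {vole, trout, otter, badger, moth, kingfisher, hare, deer, heron} — 9 species.
No choice of 2 transects does better; here adder, newt are left uncovered.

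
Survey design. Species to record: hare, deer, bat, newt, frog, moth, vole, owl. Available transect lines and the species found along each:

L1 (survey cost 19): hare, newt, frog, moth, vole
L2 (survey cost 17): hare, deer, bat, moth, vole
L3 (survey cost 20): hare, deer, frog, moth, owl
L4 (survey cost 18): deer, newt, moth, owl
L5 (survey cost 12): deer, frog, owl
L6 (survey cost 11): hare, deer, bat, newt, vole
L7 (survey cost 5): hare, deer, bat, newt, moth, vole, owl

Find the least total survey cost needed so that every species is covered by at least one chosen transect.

L5, L7 cover every species at survey cost 12 + 5 = 17.
Any cover uses at least 2 transects; among all covering selections none totals below 17.

17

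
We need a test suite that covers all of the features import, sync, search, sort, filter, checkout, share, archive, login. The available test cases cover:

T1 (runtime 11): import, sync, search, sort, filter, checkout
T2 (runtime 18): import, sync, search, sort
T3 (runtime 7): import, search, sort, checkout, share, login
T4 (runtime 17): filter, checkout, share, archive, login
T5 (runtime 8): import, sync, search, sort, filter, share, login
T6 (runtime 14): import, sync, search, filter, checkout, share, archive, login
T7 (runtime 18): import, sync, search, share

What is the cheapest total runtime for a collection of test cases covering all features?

21

T3, T6 cover every feature at runtime 7 + 14 = 21.
Any cover uses at least 2 test cases; among all covering selections none totals below 21.
Greedy by coverage-per-runtime would pick T5, T3, T6 for 29 — worse than the optimum 21.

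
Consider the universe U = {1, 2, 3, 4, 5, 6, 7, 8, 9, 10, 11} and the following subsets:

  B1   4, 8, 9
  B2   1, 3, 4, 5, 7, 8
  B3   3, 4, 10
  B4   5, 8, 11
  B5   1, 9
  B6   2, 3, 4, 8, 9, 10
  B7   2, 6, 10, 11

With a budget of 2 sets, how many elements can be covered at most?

10

Choosing B2, B7 covers {1, 2, 3, 4, 5, 6, 7, 8, 10, 11} — 10 elements.
No choice of 2 sets does better; here 9 is left uncovered.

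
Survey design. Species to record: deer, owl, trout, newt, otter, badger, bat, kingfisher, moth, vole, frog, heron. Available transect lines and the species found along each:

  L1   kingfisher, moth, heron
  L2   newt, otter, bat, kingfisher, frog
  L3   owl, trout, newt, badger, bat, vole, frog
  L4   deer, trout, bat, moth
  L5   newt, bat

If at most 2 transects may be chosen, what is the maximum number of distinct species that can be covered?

10

Choosing L1, L3 covers {owl, trout, newt, badger, bat, kingfisher, moth, vole, frog, heron} — 10 species.
No choice of 2 transects does better; here deer, otter are left uncovered.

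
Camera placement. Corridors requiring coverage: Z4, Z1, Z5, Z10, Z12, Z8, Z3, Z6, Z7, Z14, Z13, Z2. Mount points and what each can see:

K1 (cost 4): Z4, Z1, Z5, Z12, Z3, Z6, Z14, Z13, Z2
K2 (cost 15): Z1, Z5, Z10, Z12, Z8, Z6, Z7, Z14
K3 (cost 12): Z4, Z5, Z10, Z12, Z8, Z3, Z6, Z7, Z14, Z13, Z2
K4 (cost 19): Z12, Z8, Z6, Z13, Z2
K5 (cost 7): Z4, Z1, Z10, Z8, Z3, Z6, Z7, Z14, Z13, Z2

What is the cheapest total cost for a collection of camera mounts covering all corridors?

K1, K5 cover every corridor at cost 4 + 7 = 11.
Any cover uses at least 2 camera mounts; among all covering selections none totals below 11.

11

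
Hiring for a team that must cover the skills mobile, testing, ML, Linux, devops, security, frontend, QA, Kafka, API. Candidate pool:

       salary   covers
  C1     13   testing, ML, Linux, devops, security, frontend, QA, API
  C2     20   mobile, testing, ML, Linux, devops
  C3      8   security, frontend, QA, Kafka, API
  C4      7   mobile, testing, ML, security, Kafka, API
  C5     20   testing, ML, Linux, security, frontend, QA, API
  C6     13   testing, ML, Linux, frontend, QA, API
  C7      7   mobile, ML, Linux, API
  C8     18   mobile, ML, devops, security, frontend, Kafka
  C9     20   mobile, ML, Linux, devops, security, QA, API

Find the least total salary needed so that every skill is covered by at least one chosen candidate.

C1, C4 cover every skill at salary 13 + 7 = 20.
Any cover uses at least 2 candidates; among all covering selections none totals below 20.

20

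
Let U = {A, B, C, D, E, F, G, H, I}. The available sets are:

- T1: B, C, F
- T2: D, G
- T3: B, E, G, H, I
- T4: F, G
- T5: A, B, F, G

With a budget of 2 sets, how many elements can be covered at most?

Choosing T1, T3 covers {B, C, E, F, G, H, I} — 7 elements.
No choice of 2 sets does better; here A, D are left uncovered.

7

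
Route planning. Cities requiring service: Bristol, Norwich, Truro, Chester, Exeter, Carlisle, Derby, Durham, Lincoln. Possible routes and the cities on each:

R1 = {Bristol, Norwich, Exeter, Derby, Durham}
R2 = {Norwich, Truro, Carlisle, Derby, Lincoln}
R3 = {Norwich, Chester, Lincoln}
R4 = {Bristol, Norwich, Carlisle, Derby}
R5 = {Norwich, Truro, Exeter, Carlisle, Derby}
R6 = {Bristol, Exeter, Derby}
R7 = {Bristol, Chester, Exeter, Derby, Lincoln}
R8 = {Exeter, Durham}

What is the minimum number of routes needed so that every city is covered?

R1, R2, R3 together cover {Bristol, Norwich, Truro, Chester, Exeter, Carlisle, Derby, Durham, Lincoln} — every city.
No 2 of the 8 routes cover everything (all 28 pairs fall short), so 3 is minimum.

3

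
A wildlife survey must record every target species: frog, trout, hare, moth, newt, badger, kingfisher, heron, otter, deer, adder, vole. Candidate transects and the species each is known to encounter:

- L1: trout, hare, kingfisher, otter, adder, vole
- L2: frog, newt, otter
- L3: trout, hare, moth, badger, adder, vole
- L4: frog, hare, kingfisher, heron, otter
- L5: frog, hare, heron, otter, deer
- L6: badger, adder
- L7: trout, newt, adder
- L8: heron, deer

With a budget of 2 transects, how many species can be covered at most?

10

Choosing L3, L4 covers {frog, trout, hare, moth, badger, kingfisher, heron, otter, adder, vole} — 10 species.
No choice of 2 transects does better; here newt, deer are left uncovered.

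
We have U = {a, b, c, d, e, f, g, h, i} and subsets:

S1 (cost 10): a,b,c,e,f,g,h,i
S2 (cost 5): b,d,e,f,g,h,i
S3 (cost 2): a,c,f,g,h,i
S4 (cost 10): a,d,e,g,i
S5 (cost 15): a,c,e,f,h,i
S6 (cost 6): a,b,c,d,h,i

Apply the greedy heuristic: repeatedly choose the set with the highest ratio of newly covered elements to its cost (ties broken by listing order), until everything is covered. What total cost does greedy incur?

7

Pick 1: S3 adds 6 new (a, c, f, g, h, i) at cost 2 (ratio 6/2).
Pick 2: S2 adds 3 new (b, d, e) at cost 5 (ratio 3/5).
Greedy total cost: 2 + 5 = 7.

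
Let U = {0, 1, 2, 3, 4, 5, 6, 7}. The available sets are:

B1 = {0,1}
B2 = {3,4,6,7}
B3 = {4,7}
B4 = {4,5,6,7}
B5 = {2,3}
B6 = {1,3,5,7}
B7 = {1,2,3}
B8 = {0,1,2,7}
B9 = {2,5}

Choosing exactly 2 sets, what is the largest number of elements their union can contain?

Choosing B2, B8 covers {0, 1, 2, 3, 4, 6, 7} — 7 elements.
No choice of 2 sets does better; here 5 is left uncovered.

7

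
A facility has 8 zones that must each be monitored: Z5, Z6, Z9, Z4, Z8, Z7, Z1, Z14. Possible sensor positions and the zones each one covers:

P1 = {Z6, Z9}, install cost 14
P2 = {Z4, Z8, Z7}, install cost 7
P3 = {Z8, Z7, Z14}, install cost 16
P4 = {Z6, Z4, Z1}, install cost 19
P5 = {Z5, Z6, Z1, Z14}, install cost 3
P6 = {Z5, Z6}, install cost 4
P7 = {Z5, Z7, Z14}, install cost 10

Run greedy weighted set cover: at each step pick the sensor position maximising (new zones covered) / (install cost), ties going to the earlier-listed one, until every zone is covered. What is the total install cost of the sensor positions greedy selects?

24

Pick 1: P5 adds 4 new (Z5, Z6, Z1, Z14) at install cost 3 (ratio 4/3).
Pick 2: P2 adds 3 new (Z4, Z8, Z7) at install cost 7 (ratio 3/7).
Pick 3: P1 adds 1 new (Z9) at install cost 14 (ratio 1/14).
Greedy total install cost: 3 + 7 + 14 = 24.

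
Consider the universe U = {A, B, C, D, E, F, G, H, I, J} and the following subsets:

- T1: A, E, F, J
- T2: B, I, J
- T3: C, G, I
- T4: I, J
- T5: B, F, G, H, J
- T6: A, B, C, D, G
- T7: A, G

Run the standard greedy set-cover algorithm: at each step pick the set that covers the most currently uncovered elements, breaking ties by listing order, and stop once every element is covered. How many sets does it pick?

4

Pick 1: T5 covers 5 new elements (B, F, G, H, J).
Pick 2: T6 covers 3 new elements (A, C, D).
Pick 3: T1 covers 1 new elements (E).
Pick 4: T2 covers 1 new elements (I).
Greedy uses 4 sets.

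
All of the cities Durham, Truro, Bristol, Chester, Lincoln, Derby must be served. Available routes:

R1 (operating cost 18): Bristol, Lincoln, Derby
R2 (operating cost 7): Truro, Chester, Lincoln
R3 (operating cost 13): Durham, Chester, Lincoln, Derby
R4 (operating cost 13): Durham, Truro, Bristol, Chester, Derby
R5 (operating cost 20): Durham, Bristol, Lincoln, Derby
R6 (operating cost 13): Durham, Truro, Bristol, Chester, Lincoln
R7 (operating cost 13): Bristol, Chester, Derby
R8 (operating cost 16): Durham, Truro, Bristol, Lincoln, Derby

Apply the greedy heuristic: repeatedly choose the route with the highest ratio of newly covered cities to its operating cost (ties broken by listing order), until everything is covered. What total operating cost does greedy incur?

20

Pick 1: R2 adds 3 new (Truro, Chester, Lincoln) at operating cost 7 (ratio 3/7).
Pick 2: R4 adds 3 new (Durham, Bristol, Derby) at operating cost 13 (ratio 3/13).
Greedy total operating cost: 7 + 13 = 20.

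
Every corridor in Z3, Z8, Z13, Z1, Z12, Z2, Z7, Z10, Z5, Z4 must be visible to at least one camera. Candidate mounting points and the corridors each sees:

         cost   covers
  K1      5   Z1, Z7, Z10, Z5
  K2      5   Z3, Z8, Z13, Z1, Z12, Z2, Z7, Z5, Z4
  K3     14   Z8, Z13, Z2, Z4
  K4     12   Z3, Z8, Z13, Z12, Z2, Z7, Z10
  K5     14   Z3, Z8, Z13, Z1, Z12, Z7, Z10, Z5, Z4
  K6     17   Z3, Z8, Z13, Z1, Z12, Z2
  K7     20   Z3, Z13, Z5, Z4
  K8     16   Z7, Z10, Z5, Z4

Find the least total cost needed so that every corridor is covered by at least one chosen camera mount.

10

K1, K2 cover every corridor at cost 5 + 5 = 10.
Any cover uses at least 2 camera mounts; among all covering selections none totals below 10.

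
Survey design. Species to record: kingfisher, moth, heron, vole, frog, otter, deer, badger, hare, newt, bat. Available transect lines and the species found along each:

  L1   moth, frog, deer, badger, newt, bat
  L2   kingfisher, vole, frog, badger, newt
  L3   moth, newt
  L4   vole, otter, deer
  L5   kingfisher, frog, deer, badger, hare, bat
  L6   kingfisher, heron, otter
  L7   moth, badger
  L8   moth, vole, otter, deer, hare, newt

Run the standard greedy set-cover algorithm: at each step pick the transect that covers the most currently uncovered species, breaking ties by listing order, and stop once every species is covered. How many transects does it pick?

Pick 1: L1 covers 6 new species (moth, frog, deer, badger, newt, bat).
Pick 2: L6 covers 3 new species (kingfisher, heron, otter).
Pick 3: L8 covers 2 new species (vole, hare).
Greedy uses 3 transects.

3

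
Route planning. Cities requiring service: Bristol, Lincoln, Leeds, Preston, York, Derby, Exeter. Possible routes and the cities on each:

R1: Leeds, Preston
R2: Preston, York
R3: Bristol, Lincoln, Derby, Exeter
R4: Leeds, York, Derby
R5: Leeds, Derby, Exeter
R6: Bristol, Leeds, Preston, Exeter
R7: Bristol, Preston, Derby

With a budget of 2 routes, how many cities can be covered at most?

6

Choosing R1, R3 covers {Bristol, Lincoln, Leeds, Preston, Derby, Exeter} — 6 cities.
No choice of 2 routes does better; here York is left uncovered.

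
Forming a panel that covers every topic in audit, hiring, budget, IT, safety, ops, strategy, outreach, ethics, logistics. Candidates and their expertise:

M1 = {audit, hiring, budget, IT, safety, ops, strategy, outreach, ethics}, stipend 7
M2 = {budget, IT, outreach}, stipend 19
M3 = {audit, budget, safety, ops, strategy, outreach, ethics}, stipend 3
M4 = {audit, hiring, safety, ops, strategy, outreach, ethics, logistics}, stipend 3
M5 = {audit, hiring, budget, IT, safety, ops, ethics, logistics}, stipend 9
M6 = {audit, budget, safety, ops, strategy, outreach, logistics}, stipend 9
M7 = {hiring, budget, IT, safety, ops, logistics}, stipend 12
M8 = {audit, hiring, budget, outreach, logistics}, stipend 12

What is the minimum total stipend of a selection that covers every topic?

M1, M4 cover every topic at stipend 7 + 3 = 10.
Any cover uses at least 2 members; among all covering selections none totals below 10.

10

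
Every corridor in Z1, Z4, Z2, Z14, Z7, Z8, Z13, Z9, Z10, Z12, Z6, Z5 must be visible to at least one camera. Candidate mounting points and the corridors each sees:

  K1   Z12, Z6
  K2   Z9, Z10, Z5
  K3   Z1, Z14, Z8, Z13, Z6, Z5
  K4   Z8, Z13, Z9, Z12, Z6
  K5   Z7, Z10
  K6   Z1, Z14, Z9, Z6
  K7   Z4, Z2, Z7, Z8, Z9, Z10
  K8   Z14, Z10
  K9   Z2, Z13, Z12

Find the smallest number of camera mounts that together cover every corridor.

3

K1, K3, K7 together cover {Z1, Z4, Z2, Z14, Z7, Z8, Z13, Z9, Z10, Z12, Z6, Z5} — every corridor.
No 2 of the 9 camera mounts cover everything (all 36 pairs fall short), so 3 is minimum.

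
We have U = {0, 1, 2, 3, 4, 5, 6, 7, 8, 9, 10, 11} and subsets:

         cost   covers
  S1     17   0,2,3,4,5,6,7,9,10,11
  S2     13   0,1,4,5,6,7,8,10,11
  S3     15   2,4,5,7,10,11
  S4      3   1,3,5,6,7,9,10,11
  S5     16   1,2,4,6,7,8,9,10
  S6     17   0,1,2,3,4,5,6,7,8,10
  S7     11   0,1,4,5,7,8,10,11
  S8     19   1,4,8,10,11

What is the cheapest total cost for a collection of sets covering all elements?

S4, S6 cover every element at cost 3 + 17 = 20.
Any cover uses at least 2 sets; among all covering selections none totals below 20.
Greedy by coverage-per-cost would pick S4, S7, S3 for 29 — worse than the optimum 20.

20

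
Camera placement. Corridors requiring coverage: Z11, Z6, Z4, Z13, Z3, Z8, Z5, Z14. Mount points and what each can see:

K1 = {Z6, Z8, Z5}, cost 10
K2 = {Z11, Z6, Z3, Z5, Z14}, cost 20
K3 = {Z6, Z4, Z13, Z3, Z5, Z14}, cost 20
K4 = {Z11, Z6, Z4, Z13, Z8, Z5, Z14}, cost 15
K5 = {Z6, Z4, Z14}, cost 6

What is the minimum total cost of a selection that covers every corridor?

K2, K4 cover every corridor at cost 20 + 15 = 35.
Any cover uses at least 2 camera mounts; among all covering selections none totals below 35.

35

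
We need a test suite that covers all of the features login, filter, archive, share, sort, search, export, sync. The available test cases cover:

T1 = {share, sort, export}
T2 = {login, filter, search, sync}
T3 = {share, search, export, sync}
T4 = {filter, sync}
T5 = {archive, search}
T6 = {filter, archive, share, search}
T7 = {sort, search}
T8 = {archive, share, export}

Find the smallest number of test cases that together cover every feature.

T1, T2, T5 together cover {login, filter, archive, share, sort, search, export, sync} — every feature.
No 2 of the 8 test cases cover everything (all 28 pairs fall short), so 3 is minimum.

3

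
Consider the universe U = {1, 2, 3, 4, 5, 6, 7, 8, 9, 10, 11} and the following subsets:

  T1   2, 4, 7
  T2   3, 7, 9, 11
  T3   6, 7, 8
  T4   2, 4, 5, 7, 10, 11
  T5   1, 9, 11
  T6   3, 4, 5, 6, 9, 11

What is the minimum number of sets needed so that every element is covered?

4

T2, T3, T4, T5 together cover {1, 2, 3, 4, 5, 6, 7, 8, 9, 10, 11} — every element.
No 3 of the 6 sets cover everything (all 20 triples fall short), so 4 is minimum.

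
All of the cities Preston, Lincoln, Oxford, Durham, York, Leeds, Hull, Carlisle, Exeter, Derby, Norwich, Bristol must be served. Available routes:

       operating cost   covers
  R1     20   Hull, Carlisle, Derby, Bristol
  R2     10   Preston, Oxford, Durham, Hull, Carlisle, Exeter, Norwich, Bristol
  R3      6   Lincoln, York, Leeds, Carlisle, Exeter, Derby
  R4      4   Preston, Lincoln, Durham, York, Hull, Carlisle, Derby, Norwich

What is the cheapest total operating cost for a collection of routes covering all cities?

16

R2, R3 cover every city at operating cost 10 + 6 = 16.
Any cover uses at least 2 routes; among all covering selections none totals below 16.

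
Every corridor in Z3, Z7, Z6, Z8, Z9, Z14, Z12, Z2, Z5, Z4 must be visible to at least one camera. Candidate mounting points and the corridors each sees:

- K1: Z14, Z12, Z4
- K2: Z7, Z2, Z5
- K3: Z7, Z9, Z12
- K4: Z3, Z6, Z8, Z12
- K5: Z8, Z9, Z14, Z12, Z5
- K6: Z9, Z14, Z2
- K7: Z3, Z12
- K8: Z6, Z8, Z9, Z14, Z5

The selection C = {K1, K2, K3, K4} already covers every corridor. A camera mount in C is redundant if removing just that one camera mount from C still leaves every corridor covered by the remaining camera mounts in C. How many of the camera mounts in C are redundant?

Drop K1: Z14, Z4 uncovered — not redundant.
Drop K2: Z2, Z5 uncovered — not redundant.
Drop K3: Z9 uncovered — not redundant.
Drop K4: Z3, Z6, Z8 uncovered — not redundant.
None of the camera mounts in C is redundant.

0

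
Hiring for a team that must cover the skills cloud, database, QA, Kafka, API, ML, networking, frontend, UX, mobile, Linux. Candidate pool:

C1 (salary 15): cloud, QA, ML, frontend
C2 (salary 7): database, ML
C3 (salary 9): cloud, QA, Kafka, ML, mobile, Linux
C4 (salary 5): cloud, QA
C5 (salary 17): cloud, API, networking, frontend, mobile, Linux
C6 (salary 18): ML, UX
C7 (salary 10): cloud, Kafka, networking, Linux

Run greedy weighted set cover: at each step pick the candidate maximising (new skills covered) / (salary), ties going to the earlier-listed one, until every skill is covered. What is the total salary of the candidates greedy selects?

Pick 1: C3 adds 6 new (cloud, QA, Kafka, ML, mobile, Linux) at salary 9 (ratio 6/9).
Pick 2: C5 adds 3 new (API, networking, frontend) at salary 17 (ratio 3/17).
Pick 3: C2 adds 1 new (database) at salary 7 (ratio 1/7).
Pick 4: C6 adds 1 new (UX) at salary 18 (ratio 1/18).
Greedy total salary: 9 + 17 + 7 + 18 = 51.

51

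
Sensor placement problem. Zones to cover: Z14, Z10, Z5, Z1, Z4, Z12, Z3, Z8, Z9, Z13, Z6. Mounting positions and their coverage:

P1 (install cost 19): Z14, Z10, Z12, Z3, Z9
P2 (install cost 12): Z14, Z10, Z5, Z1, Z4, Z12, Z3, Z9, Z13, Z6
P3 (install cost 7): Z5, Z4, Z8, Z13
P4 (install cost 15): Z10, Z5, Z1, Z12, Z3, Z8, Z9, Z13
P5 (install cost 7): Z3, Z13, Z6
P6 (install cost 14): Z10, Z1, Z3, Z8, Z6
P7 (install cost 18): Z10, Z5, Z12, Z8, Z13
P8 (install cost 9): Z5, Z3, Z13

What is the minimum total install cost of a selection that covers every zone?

P2, P3 cover every zone at install cost 12 + 7 = 19.
Any cover uses at least 2 sensor positions; among all covering selections none totals below 19.

19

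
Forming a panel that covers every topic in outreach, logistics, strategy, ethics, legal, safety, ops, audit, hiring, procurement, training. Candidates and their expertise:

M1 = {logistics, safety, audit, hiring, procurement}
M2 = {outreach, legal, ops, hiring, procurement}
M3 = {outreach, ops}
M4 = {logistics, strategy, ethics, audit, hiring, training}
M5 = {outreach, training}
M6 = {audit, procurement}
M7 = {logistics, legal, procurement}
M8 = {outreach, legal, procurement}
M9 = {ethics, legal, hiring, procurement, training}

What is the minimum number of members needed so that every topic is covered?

3

M1, M2, M4 together cover {outreach, logistics, strategy, ethics, legal, safety, ops, audit, hiring, procurement, training} — every topic.
No 2 of the 9 members cover everything (all 36 pairs fall short), so 3 is minimum.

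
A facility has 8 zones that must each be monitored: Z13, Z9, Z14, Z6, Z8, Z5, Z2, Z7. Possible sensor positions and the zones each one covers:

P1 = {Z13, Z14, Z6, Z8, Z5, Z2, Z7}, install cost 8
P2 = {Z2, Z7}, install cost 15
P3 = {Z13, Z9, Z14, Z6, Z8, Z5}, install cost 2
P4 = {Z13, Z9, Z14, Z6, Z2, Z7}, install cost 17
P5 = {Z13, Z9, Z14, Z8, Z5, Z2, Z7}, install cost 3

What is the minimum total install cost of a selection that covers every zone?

5

P3, P5 cover every zone at install cost 2 + 3 = 5.
Any cover uses at least 2 sensor positions; among all covering selections none totals below 5.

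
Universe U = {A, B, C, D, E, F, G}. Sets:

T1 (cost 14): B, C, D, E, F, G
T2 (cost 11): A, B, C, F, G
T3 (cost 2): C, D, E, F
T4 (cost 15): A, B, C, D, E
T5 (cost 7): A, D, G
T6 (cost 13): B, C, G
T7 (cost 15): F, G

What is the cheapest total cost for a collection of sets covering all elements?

13

T2, T3 cover every element at cost 11 + 2 = 13.
Any cover uses at least 2 sets; among all covering selections none totals below 13.
Greedy by coverage-per-cost would pick T3, T5, T2 for 20 — worse than the optimum 13.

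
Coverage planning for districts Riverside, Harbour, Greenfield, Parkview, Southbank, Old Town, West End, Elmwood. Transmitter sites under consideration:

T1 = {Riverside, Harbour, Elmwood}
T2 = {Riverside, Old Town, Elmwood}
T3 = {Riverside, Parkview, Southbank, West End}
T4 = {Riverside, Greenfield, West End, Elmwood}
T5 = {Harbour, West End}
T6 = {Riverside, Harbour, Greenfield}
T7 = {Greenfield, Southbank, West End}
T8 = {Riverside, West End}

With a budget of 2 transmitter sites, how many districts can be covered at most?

6

Choosing T1, T3 covers {Riverside, Harbour, Parkview, Southbank, West End, Elmwood} — 6 districts.
No choice of 2 transmitter sites does better; here Greenfield, Old Town are left uncovered.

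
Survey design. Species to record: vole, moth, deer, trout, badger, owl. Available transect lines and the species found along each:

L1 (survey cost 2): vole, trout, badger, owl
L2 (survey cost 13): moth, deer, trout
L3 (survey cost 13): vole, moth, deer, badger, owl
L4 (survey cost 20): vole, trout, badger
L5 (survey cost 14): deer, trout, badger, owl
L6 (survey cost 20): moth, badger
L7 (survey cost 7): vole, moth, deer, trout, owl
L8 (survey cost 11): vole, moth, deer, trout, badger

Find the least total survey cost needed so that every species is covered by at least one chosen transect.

L1, L7 cover every species at survey cost 2 + 7 = 9.
Any cover uses at least 2 transects; among all covering selections none totals below 9.

9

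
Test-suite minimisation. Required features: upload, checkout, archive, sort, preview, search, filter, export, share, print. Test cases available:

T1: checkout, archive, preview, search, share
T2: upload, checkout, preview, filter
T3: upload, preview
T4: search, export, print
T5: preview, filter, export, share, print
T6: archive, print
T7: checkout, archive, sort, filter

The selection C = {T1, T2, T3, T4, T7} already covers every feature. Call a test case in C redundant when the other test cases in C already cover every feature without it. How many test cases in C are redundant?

Drop T1: share uncovered — not redundant.
Drop T2: the rest still cover every feature — redundant.
Drop T3: the rest still cover every feature — redundant.
Drop T4: export, print uncovered — not redundant.
Drop T7: sort uncovered — not redundant.
2 redundant: T2, T3.

2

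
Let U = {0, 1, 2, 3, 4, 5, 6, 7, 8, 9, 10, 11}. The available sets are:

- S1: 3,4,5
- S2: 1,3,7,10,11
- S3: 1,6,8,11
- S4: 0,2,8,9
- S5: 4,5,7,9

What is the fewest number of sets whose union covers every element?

4

S1, S2, S3, S4 together cover {0, 1, 2, 3, 4, 5, 6, 7, 8, 9, 10, 11} — every element.
No 3 of the 5 sets cover everything (all 10 triples fall short), so 4 is minimum.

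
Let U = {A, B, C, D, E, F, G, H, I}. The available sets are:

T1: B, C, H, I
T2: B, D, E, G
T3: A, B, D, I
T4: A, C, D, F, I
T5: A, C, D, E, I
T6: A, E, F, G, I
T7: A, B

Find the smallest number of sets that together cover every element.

T1, T2, T4 together cover {A, B, C, D, E, F, G, H, I} — every element.
No 2 of the 7 sets cover everything (all 21 pairs fall short), so 3 is minimum.

3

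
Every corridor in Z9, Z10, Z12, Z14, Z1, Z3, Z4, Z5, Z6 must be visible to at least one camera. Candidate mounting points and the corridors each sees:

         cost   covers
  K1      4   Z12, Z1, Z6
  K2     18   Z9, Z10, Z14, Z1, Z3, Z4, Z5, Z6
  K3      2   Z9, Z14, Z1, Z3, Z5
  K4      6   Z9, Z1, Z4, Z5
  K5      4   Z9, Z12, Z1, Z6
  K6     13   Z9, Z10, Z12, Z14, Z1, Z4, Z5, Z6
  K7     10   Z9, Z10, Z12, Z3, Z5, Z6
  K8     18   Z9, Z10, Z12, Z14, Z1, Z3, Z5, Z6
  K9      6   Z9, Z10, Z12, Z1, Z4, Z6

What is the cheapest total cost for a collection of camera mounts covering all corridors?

K3, K9 cover every corridor at cost 2 + 6 = 8.
Any cover uses at least 2 camera mounts; among all covering selections none totals below 8.

8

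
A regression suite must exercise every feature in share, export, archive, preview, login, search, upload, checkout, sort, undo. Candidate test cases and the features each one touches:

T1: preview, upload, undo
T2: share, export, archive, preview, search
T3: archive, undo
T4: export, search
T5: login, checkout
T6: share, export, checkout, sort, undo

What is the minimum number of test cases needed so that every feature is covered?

T1, T2, T5, T6 together cover {share, export, archive, preview, login, search, upload, checkout, sort, undo} — every feature.
No 3 of the 6 test cases cover everything (all 20 triples fall short), so 4 is minimum.

4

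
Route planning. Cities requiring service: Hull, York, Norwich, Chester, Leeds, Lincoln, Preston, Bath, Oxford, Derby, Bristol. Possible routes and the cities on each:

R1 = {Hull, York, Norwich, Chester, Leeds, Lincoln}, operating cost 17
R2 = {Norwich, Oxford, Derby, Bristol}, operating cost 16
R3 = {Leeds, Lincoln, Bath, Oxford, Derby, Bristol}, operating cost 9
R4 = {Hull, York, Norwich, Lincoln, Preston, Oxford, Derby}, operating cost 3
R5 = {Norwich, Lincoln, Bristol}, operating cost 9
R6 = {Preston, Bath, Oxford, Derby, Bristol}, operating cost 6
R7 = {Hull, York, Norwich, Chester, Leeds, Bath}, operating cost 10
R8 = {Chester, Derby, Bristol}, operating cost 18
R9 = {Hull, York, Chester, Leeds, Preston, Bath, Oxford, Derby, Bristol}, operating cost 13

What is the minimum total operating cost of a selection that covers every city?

R4, R9 cover every city at operating cost 3 + 13 = 16.
Any cover uses at least 2 routes; among all covering selections none totals below 16.
Greedy by coverage-per-operating cost would pick R4, R3, R7 for 22 — worse than the optimum 16.

16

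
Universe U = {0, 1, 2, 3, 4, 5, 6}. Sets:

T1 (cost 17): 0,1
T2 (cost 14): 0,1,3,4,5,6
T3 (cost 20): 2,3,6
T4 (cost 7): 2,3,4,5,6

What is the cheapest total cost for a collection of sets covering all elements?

T2, T4 cover every element at cost 14 + 7 = 21.
Any cover uses at least 2 sets; among all covering selections none totals below 21.

21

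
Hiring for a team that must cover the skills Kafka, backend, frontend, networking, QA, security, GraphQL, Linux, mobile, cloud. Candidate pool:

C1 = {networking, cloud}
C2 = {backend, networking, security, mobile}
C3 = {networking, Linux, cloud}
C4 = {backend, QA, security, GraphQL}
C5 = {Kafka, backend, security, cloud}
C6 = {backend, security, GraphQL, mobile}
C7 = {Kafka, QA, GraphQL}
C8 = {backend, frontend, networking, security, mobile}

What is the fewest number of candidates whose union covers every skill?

C3, C7, C8 together cover {Kafka, backend, frontend, networking, QA, security, GraphQL, Linux, mobile, cloud} — every skill.
No 2 of the 8 candidates cover everything (all 28 pairs fall short), so 3 is minimum.

3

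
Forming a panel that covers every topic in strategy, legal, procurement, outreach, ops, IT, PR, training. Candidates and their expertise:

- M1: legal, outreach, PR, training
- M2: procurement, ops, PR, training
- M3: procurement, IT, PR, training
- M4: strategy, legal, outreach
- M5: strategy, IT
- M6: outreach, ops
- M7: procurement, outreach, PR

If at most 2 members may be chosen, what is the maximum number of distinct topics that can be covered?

7

Choosing M2, M4 covers {strategy, legal, procurement, outreach, ops, PR, training} — 7 topics.
No choice of 2 members does better; here IT is left uncovered.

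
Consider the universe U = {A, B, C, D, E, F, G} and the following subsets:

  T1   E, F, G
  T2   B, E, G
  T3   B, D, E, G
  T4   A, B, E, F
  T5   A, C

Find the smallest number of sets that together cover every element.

3

T1, T3, T5 together cover {A, B, C, D, E, F, G} — every element.
No 2 of the 5 sets cover everything (all 10 pairs fall short), so 3 is minimum.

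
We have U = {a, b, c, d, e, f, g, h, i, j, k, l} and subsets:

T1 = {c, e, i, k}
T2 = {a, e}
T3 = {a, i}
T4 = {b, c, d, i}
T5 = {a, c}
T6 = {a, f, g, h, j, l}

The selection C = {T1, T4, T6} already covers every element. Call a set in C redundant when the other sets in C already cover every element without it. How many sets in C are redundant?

Drop T1: e, k uncovered — not redundant.
Drop T4: b, d uncovered — not redundant.
Drop T6: a, f, g, h, … uncovered — not redundant.
None of the sets in C is redundant.

0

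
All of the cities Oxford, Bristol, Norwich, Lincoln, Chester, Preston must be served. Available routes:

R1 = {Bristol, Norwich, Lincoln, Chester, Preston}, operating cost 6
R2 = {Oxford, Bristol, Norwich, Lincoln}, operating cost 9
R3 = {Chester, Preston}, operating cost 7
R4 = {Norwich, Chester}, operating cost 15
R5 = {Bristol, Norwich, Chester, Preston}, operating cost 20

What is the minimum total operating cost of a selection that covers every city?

15

R1, R2 cover every city at operating cost 6 + 9 = 15.
Any cover uses at least 2 routes; among all covering selections none totals below 15.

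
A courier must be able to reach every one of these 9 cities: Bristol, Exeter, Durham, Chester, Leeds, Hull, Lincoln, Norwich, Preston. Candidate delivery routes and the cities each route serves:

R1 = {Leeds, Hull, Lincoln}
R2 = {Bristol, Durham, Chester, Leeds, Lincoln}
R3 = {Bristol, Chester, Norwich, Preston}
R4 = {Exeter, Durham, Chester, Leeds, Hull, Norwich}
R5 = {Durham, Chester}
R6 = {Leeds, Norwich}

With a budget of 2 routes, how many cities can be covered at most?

8

Choosing R2, R4 covers {Bristol, Exeter, Durham, Chester, Leeds, Hull, Lincoln, Norwich} — 8 cities.
No choice of 2 routes does better; here Preston is left uncovered.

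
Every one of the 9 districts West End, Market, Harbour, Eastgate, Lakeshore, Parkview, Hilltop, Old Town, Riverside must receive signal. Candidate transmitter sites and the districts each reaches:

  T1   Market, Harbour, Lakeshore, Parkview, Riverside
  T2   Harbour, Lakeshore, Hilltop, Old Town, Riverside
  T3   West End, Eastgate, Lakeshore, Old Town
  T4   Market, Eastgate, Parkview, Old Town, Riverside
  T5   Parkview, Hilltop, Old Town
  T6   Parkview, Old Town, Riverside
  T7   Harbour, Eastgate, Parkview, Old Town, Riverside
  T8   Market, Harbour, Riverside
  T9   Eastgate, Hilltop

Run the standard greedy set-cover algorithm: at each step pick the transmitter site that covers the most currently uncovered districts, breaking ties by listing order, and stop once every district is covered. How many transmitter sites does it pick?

Pick 1: T1 covers 5 new districts (Market, Harbour, Lakeshore, Parkview, Riverside).
Pick 2: T3 covers 3 new districts (West End, Eastgate, Old Town).
Pick 3: T2 covers 1 new districts (Hilltop).
Greedy uses 3 transmitter sites.

3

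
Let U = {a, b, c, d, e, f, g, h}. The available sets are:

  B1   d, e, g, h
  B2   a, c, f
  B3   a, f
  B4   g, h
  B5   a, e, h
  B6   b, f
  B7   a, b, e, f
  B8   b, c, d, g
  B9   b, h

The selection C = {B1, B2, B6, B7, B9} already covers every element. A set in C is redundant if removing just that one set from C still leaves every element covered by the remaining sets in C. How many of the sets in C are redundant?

3

Drop B1: d, g uncovered — not redundant.
Drop B2: c uncovered — not redundant.
Drop B6: the rest still cover every element — redundant.
Drop B7: the rest still cover every element — redundant.
Drop B9: the rest still cover every element — redundant.
3 redundant: B6, B7, B9.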